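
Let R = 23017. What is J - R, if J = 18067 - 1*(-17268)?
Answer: 12318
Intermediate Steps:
J = 35335 (J = 18067 + 17268 = 35335)
J - R = 35335 - 1*23017 = 35335 - 23017 = 12318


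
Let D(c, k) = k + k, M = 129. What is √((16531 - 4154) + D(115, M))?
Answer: 19*√35 ≈ 112.41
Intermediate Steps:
D(c, k) = 2*k
√((16531 - 4154) + D(115, M)) = √((16531 - 4154) + 2*129) = √(12377 + 258) = √12635 = 19*√35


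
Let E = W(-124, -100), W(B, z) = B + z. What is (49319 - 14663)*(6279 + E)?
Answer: 209842080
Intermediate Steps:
E = -224 (E = -124 - 100 = -224)
(49319 - 14663)*(6279 + E) = (49319 - 14663)*(6279 - 224) = 34656*6055 = 209842080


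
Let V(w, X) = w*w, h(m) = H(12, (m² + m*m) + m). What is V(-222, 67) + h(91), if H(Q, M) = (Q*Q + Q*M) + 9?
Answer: 249273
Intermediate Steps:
H(Q, M) = 9 + Q² + M*Q (H(Q, M) = (Q² + M*Q) + 9 = 9 + Q² + M*Q)
h(m) = 153 + 12*m + 24*m² (h(m) = 9 + 12² + ((m² + m*m) + m)*12 = 9 + 144 + ((m² + m²) + m)*12 = 9 + 144 + (2*m² + m)*12 = 9 + 144 + (m + 2*m²)*12 = 9 + 144 + (12*m + 24*m²) = 153 + 12*m + 24*m²)
V(w, X) = w²
V(-222, 67) + h(91) = (-222)² + (153 + 12*91 + 24*91²) = 49284 + (153 + 1092 + 24*8281) = 49284 + (153 + 1092 + 198744) = 49284 + 199989 = 249273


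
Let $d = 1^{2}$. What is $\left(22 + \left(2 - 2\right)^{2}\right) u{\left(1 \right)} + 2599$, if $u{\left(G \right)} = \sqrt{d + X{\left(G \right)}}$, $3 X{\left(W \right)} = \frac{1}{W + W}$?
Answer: $2599 + \frac{11 \sqrt{42}}{3} \approx 2622.8$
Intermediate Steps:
$X{\left(W \right)} = \frac{1}{6 W}$ ($X{\left(W \right)} = \frac{1}{3 \left(W + W\right)} = \frac{1}{3 \cdot 2 W} = \frac{\frac{1}{2} \frac{1}{W}}{3} = \frac{1}{6 W}$)
$d = 1$
$u{\left(G \right)} = \sqrt{1 + \frac{1}{6 G}}$
$\left(22 + \left(2 - 2\right)^{2}\right) u{\left(1 \right)} + 2599 = \left(22 + \left(2 - 2\right)^{2}\right) \frac{\sqrt{36 + \frac{6}{1}}}{6} + 2599 = \left(22 + 0^{2}\right) \frac{\sqrt{36 + 6 \cdot 1}}{6} + 2599 = \left(22 + 0\right) \frac{\sqrt{36 + 6}}{6} + 2599 = 22 \frac{\sqrt{42}}{6} + 2599 = \frac{11 \sqrt{42}}{3} + 2599 = 2599 + \frac{11 \sqrt{42}}{3}$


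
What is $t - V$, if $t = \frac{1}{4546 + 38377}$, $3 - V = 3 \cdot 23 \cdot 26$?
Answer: $\frac{76875094}{42923} \approx 1791.0$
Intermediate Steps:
$V = -1791$ ($V = 3 - 3 \cdot 23 \cdot 26 = 3 - 69 \cdot 26 = 3 - 1794 = -1791$)
$t = \frac{1}{42923} \approx 2.3298 \cdot 10^{-5}$
$t - V = \frac{1}{42923} - -1791 = \frac{1}{42923} + 1791 = \frac{76875094}{42923}$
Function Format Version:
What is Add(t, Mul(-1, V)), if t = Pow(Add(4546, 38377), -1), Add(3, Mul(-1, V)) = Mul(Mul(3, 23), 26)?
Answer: Rational(76875094, 42923) ≈ 1791.0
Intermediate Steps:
V = -1791 (V = Add(3, Mul(-1, Mul(Mul(3, 23), 26))) = Add(3, Mul(-1, Mul(69, 26))) = Add(3, Mul(-1, 1794)) = Add(3, -1794) = -1791)
t = Rational(1, 42923) (t = Pow(42923, -1) = Rational(1, 42923) ≈ 2.3298e-5)
Add(t, Mul(-1, V)) = Add(Rational(1, 42923), Mul(-1, -1791)) = Add(Rational(1, 42923), 1791) = Rational(76875094, 42923)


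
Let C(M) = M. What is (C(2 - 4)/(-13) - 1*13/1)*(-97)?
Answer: 16199/13 ≈ 1246.1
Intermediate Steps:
(C(2 - 4)/(-13) - 1*13/1)*(-97) = ((2 - 4)/(-13) - 1*13/1)*(-97) = (-2*(-1/13) - 13*1)*(-97) = (2/13 - 13)*(-97) = -167/13*(-97) = 16199/13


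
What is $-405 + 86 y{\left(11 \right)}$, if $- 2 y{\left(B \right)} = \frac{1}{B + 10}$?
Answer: $- \frac{8548}{21} \approx -407.05$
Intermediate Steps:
$y{\left(B \right)} = - \frac{1}{2 \left(10 + B\right)}$ ($y{\left(B \right)} = - \frac{1}{2 \left(B + 10\right)} = - \frac{1}{2 \left(10 + B\right)}$)
$-405 + 86 y{\left(11 \right)} = -405 + 86 \left(- \frac{1}{20 + 2 \cdot 11}\right) = -405 + 86 \left(- \frac{1}{20 + 22}\right) = -405 + 86 \left(- \frac{1}{42}\right) = -405 - \frac{43}{21} = - \frac{8548}{21}$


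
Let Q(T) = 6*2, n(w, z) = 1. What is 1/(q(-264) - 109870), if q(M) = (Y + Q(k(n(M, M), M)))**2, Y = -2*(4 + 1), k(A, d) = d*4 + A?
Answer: -1/109866 ≈ -9.1020e-6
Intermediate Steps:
k(A, d) = A + 4*d (k(A, d) = 4*d + A = A + 4*d)
Y = -10 (Y = -2*5 = -10)
Q(T) = 12
q(M) = 4 (q(M) = (-10 + 12)**2 = 2**2 = 4)
1/(q(-264) - 109870) = 1/(4 - 109870) = 1/(-109866) = -1/109866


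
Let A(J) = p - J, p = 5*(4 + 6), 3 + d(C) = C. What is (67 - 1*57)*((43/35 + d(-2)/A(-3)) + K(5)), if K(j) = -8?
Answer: -25472/371 ≈ -68.658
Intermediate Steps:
d(C) = -3 + C
p = 50 (p = 5*10 = 50)
A(J) = 50 - J
(67 - 1*57)*((43/35 + d(-2)/A(-3)) + K(5)) = (67 - 1*57)*((43/35 + (-3 - 2)/(50 - 1*(-3))) - 8) = (67 - 57)*((43*(1/35) - 5/(50 + 3)) - 8) = 10*((43/35 - 5/53) - 8) = 10*(2104/1855 - 8) = 10*(-12736/1855) = -25472/371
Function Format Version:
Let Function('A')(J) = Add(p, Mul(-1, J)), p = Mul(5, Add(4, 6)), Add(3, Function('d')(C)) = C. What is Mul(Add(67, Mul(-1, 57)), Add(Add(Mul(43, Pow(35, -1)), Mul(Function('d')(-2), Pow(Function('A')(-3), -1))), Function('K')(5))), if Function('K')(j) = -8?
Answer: Rational(-25472, 371) ≈ -68.658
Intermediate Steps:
Function('d')(C) = Add(-3, C)
p = 50 (p = Mul(5, 10) = 50)
Function('A')(J) = Add(50, Mul(-1, J))
Mul(Add(67, Mul(-1, 57)), Add(Add(Mul(43, Pow(35, -1)), Mul(Function('d')(-2), Pow(Function('A')(-3), -1))), Function('K')(5))) = Mul(Add(67, Mul(-1, 57)), Add(Add(Mul(43, Pow(35, -1)), Mul(Add(-3, -2), Pow(Add(50, Mul(-1, -3)), -1))), -8)) = Mul(Add(67, -57), Add(Add(Mul(43, Rational(1, 35)), Mul(-5, Pow(Add(50, 3), -1))), -8)) = Mul(10, Add(Add(Rational(43, 35), Mul(-5, Pow(53, -1))), -8)) = Mul(10, Add(Add(Rational(43, 35), Mul(-5, Rational(1, 53))), -8)) = Mul(10, Add(Add(Rational(43, 35), Rational(-5, 53)), -8)) = Mul(10, Add(Rational(2104, 1855), -8)) = Mul(10, Rational(-12736, 1855)) = Rational(-25472, 371)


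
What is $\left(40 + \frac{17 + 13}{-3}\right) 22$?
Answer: $660$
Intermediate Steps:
$\left(40 + \frac{17 + 13}{-3}\right) 22 = \left(40 + 30 \left(- \frac{1}{3}\right)\right) 22 = \left(40 - 10\right) 22 = 30 \cdot 22 = 660$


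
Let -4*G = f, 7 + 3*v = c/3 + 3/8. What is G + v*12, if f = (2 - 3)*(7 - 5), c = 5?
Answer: -58/3 ≈ -19.333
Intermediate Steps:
v = -119/72 (v = -7/3 + (5/3 + 3/8)/3 = -7/3 + (⅓)*(49/24) = -7/3 + 49/72 = -119/72 ≈ -1.6528)
f = -2 (f = -1*2 = -2)
G = ½ (G = -¼*(-2) = ½ ≈ 0.50000)
G + v*12 = ½ - 119/72*12 = ½ - 119/6 = -58/3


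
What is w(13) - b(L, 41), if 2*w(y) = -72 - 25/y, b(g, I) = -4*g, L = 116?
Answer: 11103/26 ≈ 427.04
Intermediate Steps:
w(y) = -36 - 25/(2*y) (w(y) = (-72 - 25/y)/2 = -36 - 25/(2*y))
w(13) - b(L, 41) = (-36 - 25/2/13) - (-4)*116 = (-36 - 25/2*1/13) - 1*(-464) = (-36 - 25/26) + 464 = -961/26 + 464 = 11103/26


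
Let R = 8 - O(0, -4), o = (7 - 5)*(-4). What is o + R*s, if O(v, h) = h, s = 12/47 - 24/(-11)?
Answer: 10984/517 ≈ 21.246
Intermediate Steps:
s = 1260/517 (s = 12*(1/47) - 24*(-1/11) = 12/47 + 24/11 = 1260/517 ≈ 2.4371)
o = -8 (o = 2*(-4) = -8)
R = 12 (R = 8 - 1*(-4) = 8 + 4 = 12)
o + R*s = -8 + 12*(1260/517) = -8 + 15120/517 = 10984/517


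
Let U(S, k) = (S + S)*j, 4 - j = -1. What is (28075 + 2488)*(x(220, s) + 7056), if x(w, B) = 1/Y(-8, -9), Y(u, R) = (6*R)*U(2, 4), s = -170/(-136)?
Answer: 232904699677/1080 ≈ 2.1565e+8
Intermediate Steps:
j = 5 (j = 4 - 1*(-1) = 4 + 1 = 5)
s = 5/4 (s = -170*(-1/136) = 5/4 ≈ 1.2500)
U(S, k) = 10*S (U(S, k) = (S + S)*5 = (2*S)*5 = 10*S)
Y(u, R) = 120*R (Y(u, R) = (6*R)*(10*2) = (6*R)*20 = 120*R)
x(w, B) = -1/1080 (x(w, B) = 1/(120*(-9)) = 1/(-1080) = -1/1080)
(28075 + 2488)*(x(220, s) + 7056) = (28075 + 2488)*(-1/1080 + 7056) = 30563*(7620479/1080) = 232904699677/1080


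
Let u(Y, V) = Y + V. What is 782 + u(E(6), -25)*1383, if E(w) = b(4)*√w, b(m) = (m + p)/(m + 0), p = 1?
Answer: -33793 + 6915*√6/4 ≈ -29558.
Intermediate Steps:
b(m) = (1 + m)/m (b(m) = (m + 1)/(m + 0) = (1 + m)/m)
E(w) = 5*√w/4 (E(w) = ((1 + 4)/4)*√w = ((¼)*5)*√w = 5*√w/4)
u(Y, V) = V + Y
782 + u(E(6), -25)*1383 = 782 + (-25 + 5*√6/4)*1383 = 782 + (-34575 + 6915*√6/4) = -33793 + 6915*√6/4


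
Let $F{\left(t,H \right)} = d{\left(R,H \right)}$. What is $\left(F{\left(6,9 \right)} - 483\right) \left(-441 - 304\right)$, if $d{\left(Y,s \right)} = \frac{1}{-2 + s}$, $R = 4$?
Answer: $\frac{2518100}{7} \approx 3.5973 \cdot 10^{5}$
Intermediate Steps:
$F{\left(t,H \right)} = \frac{1}{-2 + H}$
$\left(F{\left(6,9 \right)} - 483\right) \left(-441 - 304\right) = \left(\frac{1}{-2 + 9} - 483\right) \left(-441 - 304\right) = \left(\frac{1}{7} - 483\right) \left(-745\right) = \left(- \frac{3380}{7}\right) \left(-745\right) = \frac{2518100}{7}$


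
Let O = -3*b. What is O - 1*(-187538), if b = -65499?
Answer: 384035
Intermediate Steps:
O = 196497 (O = -3*(-65499) = 196497)
O - 1*(-187538) = 196497 - 1*(-187538) = 196497 + 187538 = 384035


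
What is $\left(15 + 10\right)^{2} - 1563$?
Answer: $-938$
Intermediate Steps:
$\left(15 + 10\right)^{2} - 1563 = 25^{2} - 1563 = 625 - 1563 = -938$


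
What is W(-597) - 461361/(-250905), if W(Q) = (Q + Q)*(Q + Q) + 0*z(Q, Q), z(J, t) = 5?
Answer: 119233220647/83635 ≈ 1.4256e+6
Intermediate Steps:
W(Q) = 4*Q**2 (W(Q) = (Q + Q)*(Q + Q) + 0*5 = (2*Q)*(2*Q) + 0 = 4*Q**2 + 0 = 4*Q**2)
W(-597) - 461361/(-250905) = 4*(-597)**2 - 461361/(-250905) = 4*356409 - 461361*(-1/250905) = 1425636 + 153787/83635 = 119233220647/83635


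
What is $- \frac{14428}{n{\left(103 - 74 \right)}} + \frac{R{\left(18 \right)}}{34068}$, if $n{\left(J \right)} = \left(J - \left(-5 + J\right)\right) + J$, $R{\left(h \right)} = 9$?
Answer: $- \frac{4818949}{11356} \approx -424.35$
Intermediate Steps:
$n{\left(J \right)} = 5 + J$
$- \frac{14428}{n{\left(103 - 74 \right)}} + \frac{R{\left(18 \right)}}{34068} = - \frac{14428}{5 + \left(103 - 74\right)} + \frac{9}{34068} = - \frac{14428}{5 + 29} + 9 \cdot \frac{1}{34068} = - \frac{14428}{34} + \frac{3}{11356} = \left(-14428\right) \frac{1}{34} + \frac{3}{11356} = - \frac{7214}{17} + \frac{3}{11356} = - \frac{4818949}{11356}$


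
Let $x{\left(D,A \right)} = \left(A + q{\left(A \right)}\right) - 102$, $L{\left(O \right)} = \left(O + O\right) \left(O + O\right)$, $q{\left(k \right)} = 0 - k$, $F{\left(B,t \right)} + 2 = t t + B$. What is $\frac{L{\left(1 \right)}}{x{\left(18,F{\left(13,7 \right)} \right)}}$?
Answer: $- \frac{2}{51} \approx -0.039216$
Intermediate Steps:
$F{\left(B,t \right)} = -2 + B + t^{2}$ ($F{\left(B,t \right)} = -2 + \left(t t + B\right) = -2 + \left(t^{2} + B\right) = -2 + \left(B + t^{2}\right) = -2 + B + t^{2}$)
$q{\left(k \right)} = - k$
$L{\left(O \right)} = 4 O^{2}$ ($L{\left(O \right)} = 2 O 2 O = 4 O^{2}$)
$x{\left(D,A \right)} = -102$ ($x{\left(D,A \right)} = \left(A - A\right) - 102 = 0 - 102 = -102$)
$\frac{L{\left(1 \right)}}{x{\left(18,F{\left(13,7 \right)} \right)}} = \frac{4 \cdot 1^{2}}{-102} = 4 \cdot 1 \left(- \frac{1}{102}\right) = 4 \left(- \frac{1}{102}\right) = - \frac{2}{51}$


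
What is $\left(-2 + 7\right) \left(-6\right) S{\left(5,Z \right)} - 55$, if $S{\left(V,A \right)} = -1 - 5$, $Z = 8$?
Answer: $125$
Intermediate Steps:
$S{\left(V,A \right)} = -6$
$\left(-2 + 7\right) \left(-6\right) S{\left(5,Z \right)} - 55 = \left(-2 + 7\right) \left(-6\right) \left(-6\right) - 55 = 5 \left(-6\right) \left(-6\right) - 55 = \left(-30\right) \left(-6\right) - 55 = 180 - 55 = 125$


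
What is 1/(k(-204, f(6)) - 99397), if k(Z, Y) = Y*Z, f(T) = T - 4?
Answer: -1/99805 ≈ -1.0020e-5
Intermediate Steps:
f(T) = -4 + T
1/(k(-204, f(6)) - 99397) = 1/((-4 + 6)*(-204) - 99397) = 1/(2*(-204) - 99397) = 1/(-408 - 99397) = 1/(-99805) = -1/99805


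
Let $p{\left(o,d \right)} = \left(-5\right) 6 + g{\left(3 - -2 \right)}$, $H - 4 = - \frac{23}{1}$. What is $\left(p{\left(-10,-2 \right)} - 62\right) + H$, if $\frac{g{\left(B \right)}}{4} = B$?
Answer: $-91$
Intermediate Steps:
$H = -19$ ($H = 4 - \frac{23}{1} = 4 - 23 = -19$)
$g{\left(B \right)} = 4 B$
$p{\left(o,d \right)} = -10$ ($p{\left(o,d \right)} = \left(-5\right) 6 + 4 \left(3 - -2\right) = -30 + 4 \left(3 + 2\right) = -30 + 4 \cdot 5 = -30 + 20 = -10$)
$\left(p{\left(-10,-2 \right)} - 62\right) + H = \left(-10 - 62\right) - 19 = -72 - 19 = -91$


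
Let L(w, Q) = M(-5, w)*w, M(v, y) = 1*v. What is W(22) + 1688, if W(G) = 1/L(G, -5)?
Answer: 185679/110 ≈ 1688.0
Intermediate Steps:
M(v, y) = v
L(w, Q) = -5*w
W(G) = -1/(5*G) (W(G) = 1/(-5*G) = -1/(5*G))
W(22) + 1688 = -⅕/22 + 1688 = -⅕*1/22 + 1688 = -1/110 + 1688 = 185679/110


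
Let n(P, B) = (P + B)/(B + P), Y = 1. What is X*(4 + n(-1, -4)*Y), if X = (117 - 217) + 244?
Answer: 720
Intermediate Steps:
n(P, B) = 1 (n(P, B) = (B + P)/(B + P) = 1)
X = 144 (X = -100 + 244 = 144)
X*(4 + n(-1, -4)*Y) = 144*(4 + 1*1) = 144*(4 + 1) = 144*5 = 720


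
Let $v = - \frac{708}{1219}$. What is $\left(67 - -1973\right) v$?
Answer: $- \frac{1444320}{1219} \approx -1184.8$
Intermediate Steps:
$v = - \frac{708}{1219}$ ($v = \left(-708\right) \frac{1}{1219} = - \frac{708}{1219} \approx -0.5808$)
$\left(67 - -1973\right) v = \left(67 - -1973\right) \left(- \frac{708}{1219}\right) = \left(67 + 1973\right) \left(- \frac{708}{1219}\right) = 2040 \left(- \frac{708}{1219}\right) = - \frac{1444320}{1219}$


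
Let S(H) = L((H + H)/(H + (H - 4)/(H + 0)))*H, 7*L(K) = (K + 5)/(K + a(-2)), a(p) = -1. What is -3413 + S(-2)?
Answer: -119453/35 ≈ -3412.9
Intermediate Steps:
L(K) = (5 + K)/(7*(-1 + K)) (L(K) = ((K + 5)/(K - 1))/7 = ((5 + K)/(-1 + K))/7 = (5 + K)/(7*(-1 + K)))
S(H) = H*(5 + 2*H/(H + (-4 + H)/H))/(7*(-1 + 2*H/(H + (-4 + H)/H))) (S(H) = ((5 + (H + H)/(H + (H - 4)/(H + 0)))/(7*(-1 + (H + H)/(H + (H - 4)/(H + 0)))))*H = ((5 + (2*H)/(H + (-4 + H)/H))/(7*(-1 + (2*H)/(H + (-4 + H)/H))))*H = ((5 + 2*H/(H + (-4 + H)/H))/(7*(-1 + 2*H/(H + (-4 + H)/H))))*H = H*(5 + 2*H/(H + (-4 + H)/H))/(7*(-1 + 2*H/(H + (-4 + H)/H))))
-3413 + S(-2) = -3413 + (1/7)*(-2)*(-20 + 5*(-2) + 7*(-2)**2)/(4 + (-2)**2 - 1*(-2)) = -3413 + (1/7)*(-2)*(-20 - 10 + 7*4)/(4 + 4 + 2) = -3413 + (1/7)*(-2)*(-20 - 10 + 28)/10 = -3413 + (1/7)*(-2)*(1/10)*(-2) = -3413 + 2/35 = -119453/35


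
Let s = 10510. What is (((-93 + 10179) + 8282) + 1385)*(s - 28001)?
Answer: -345499723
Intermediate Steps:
(((-93 + 10179) + 8282) + 1385)*(s - 28001) = (((-93 + 10179) + 8282) + 1385)*(10510 - 28001) = ((10086 + 8282) + 1385)*(-17491) = (18368 + 1385)*(-17491) = 19753*(-17491) = -345499723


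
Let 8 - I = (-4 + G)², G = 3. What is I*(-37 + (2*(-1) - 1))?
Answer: -280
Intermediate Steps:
I = 7 (I = 8 - (-4 + 3)² = 8 - 1*(-1)² = 8 - 1*1 = 8 - 1 = 7)
I*(-37 + (2*(-1) - 1)) = 7*(-37 + (2*(-1) - 1)) = 7*(-37 + (-2 - 1)) = 7*(-37 - 3) = 7*(-40) = -280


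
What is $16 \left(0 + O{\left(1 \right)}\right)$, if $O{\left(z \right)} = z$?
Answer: $16$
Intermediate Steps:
$16 \left(0 + O{\left(1 \right)}\right) = 16 \left(0 + 1\right) = 16 \cdot 1 = 16$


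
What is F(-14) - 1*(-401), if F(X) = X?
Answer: 387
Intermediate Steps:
F(-14) - 1*(-401) = -14 - 1*(-401) = -14 + 401 = 387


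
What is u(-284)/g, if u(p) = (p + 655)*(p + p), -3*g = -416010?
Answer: -15052/9905 ≈ -1.5196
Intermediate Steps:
g = 138670 (g = -1/3*(-416010) = 138670)
u(p) = 2*p*(655 + p) (u(p) = (655 + p)*(2*p) = 2*p*(655 + p))
u(-284)/g = (2*(-284)*(655 - 284))/138670 = (2*(-284)*371)*(1/138670) = -210728*1/138670 = -15052/9905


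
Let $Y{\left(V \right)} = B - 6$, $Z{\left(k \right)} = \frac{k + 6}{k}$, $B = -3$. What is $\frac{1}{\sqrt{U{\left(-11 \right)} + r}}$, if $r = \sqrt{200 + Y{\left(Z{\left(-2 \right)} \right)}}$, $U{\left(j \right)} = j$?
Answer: $\frac{1}{\sqrt{-11 + \sqrt{191}}} \approx 0.59546$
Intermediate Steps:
$Z{\left(k \right)} = \frac{6 + k}{k}$
$Y{\left(V \right)} = -9$ ($Y{\left(V \right)} = -3 - 6 = -9$)
$r = \sqrt{191}$ ($r = \sqrt{200 - 9} = \sqrt{191} \approx 13.82$)
$\frac{1}{\sqrt{U{\left(-11 \right)} + r}} = \frac{1}{\sqrt{-11 + \sqrt{191}}}$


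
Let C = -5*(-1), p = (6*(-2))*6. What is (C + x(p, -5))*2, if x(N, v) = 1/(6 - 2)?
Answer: 21/2 ≈ 10.500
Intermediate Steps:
p = -72 (p = -12*6 = -72)
C = 5
x(N, v) = 1/4
(C + x(p, -5))*2 = (5 + 1/4)*2 = (21/4)*2 = 21/2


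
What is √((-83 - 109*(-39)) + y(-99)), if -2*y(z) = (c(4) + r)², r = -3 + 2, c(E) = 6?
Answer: √16622/2 ≈ 64.463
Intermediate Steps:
r = -1
y(z) = -25/2 (y(z) = -(6 - 1)²/2 = -½*5² = -½*25 = -25/2)
√((-83 - 109*(-39)) + y(-99)) = √((-83 - 109*(-39)) - 25/2) = √((-83 + 4251) - 25/2) = √(4168 - 25/2) = √(8311/2) = √16622/2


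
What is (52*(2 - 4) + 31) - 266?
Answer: -339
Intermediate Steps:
(52*(2 - 4) + 31) - 266 = (52*(-2) + 31) - 266 = (-104 + 31) - 266 = -73 - 266 = -339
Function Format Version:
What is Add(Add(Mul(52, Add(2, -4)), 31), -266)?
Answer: -339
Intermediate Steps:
Add(Add(Mul(52, Add(2, -4)), 31), -266) = Add(Add(Mul(52, -2), 31), -266) = Add(Add(-104, 31), -266) = Add(-73, -266) = -339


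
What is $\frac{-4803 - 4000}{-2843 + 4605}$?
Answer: $- \frac{8803}{1762} \approx -4.996$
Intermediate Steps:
$\frac{-4803 - 4000}{-2843 + 4605} = - \frac{8803}{1762}$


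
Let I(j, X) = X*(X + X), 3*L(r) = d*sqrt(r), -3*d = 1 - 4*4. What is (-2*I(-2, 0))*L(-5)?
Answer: 0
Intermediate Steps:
d = 5 (d = -(1 - 4*4)/3 = -(1 - 16)/3 = -1/3*(-15) = 5)
L(r) = 5*sqrt(r)/3 (L(r) = (5*sqrt(r))/3 = 5*sqrt(r)/3)
I(j, X) = 2*X**2 (I(j, X) = X*(2*X) = 2*X**2)
(-2*I(-2, 0))*L(-5) = (-4*0**2)*(5*sqrt(-5)/3) = (-4*0)*(5*(I*sqrt(5))/3) = (-2*0)*(5*I*sqrt(5)/3) = 0*(5*I*sqrt(5)/3) = 0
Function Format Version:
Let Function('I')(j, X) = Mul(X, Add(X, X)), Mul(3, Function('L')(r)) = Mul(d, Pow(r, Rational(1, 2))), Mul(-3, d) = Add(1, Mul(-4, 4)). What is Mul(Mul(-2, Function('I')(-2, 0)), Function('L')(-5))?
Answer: 0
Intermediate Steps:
d = 5 (d = Mul(Rational(-1, 3), Add(1, Mul(-4, 4))) = Mul(Rational(-1, 3), Add(1, -16)) = Mul(Rational(-1, 3), -15) = 5)
Function('L')(r) = Mul(Rational(5, 3), Pow(r, Rational(1, 2))) (Function('L')(r) = Mul(Rational(1, 3), Mul(5, Pow(r, Rational(1, 2)))) = Mul(Rational(5, 3), Pow(r, Rational(1, 2))))
Function('I')(j, X) = Mul(2, Pow(X, 2)) (Function('I')(j, X) = Mul(X, Mul(2, X)) = Mul(2, Pow(X, 2)))
Mul(Mul(-2, Function('I')(-2, 0)), Function('L')(-5)) = Mul(Mul(-2, Mul(2, Pow(0, 2))), Mul(Rational(5, 3), Pow(-5, Rational(1, 2)))) = Mul(Mul(-2, Mul(2, 0)), Mul(Rational(5, 3), Mul(I, Pow(5, Rational(1, 2))))) = Mul(Mul(-2, 0), Mul(Rational(5, 3), I, Pow(5, Rational(1, 2)))) = Mul(0, Mul(Rational(5, 3), I, Pow(5, Rational(1, 2)))) = 0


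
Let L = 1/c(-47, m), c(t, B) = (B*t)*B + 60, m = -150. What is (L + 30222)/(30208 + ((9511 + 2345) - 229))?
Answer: 31957951679/44238002400 ≈ 0.72241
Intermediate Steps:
c(t, B) = 60 + t*B² (c(t, B) = t*B² + 60 = 60 + t*B²)
L = -1/1057440 (L = 1/(60 - 47*(-150)²) = 1/(60 - 47*22500) = 1/(60 - 1057500) = 1/(-1057440) = -1/1057440 ≈ -9.4568e-7)
(L + 30222)/(30208 + ((9511 + 2345) - 229)) = (-1/1057440 + 30222)/(30208 + ((9511 + 2345) - 229)) = 31957951679/(1057440*(30208 + (11856 - 229))) = 31957951679/(1057440*(30208 + 11627)) = (31957951679/1057440)/41835 = (31957951679/1057440)*(1/41835) = 31957951679/44238002400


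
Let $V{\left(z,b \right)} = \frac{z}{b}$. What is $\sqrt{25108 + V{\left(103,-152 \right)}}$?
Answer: $\frac{\sqrt{145019894}}{76} \approx 158.45$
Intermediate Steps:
$\sqrt{25108 + V{\left(103,-152 \right)}} = \sqrt{25108 + \frac{103}{-152}} = \sqrt{25108 + 103 \left(- \frac{1}{152}\right)} = \sqrt{25108 - \frac{103}{152}} = \sqrt{\frac{3816313}{152}} = \frac{\sqrt{145019894}}{76}$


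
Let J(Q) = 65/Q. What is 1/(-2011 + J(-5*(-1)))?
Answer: -1/1998 ≈ -0.00050050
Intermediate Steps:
1/(-2011 + J(-5*(-1))) = 1/(-2011 + 65/((-5*(-1)))) = 1/(-2011 + 65/5) = 1/(-2011 + 65*(1/5)) = 1/(-2011 + 13) = 1/(-1998) = -1/1998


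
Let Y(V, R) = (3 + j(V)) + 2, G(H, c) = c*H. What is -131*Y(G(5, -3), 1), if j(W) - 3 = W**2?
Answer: -30523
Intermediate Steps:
G(H, c) = H*c
j(W) = 3 + W**2
Y(V, R) = 8 + V**2 (Y(V, R) = (3 + (3 + V**2)) + 2 = (6 + V**2) + 2 = 8 + V**2)
-131*Y(G(5, -3), 1) = -131*(8 + (5*(-3))**2) = -131*(8 + (-15)**2) = -131*(8 + 225) = -131*233 = -30523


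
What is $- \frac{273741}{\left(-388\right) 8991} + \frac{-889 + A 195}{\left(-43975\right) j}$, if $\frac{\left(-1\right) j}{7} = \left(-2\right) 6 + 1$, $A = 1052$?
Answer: $\frac{71458769689}{3937449908700} \approx 0.018148$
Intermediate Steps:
$j = 77$ ($j = - 7 \left(\left(-2\right) 6 + 1\right) = - 7 \left(-12 + 1\right) = \left(-7\right) \left(-11\right) = 77$)
$- \frac{273741}{\left(-388\right) 8991} + \frac{-889 + A 195}{\left(-43975\right) j} = - \frac{273741}{\left(-388\right) 8991} + \frac{-889 + 1052 \cdot 195}{\left(-43975\right) 77} = - \frac{273741}{-3488508} + \frac{-889 + 205140}{-3386075} = \left(-273741\right) \left(- \frac{1}{3488508}\right) + 204251 \left(- \frac{1}{3386075}\right) = \frac{91247}{1162836} - \frac{204251}{3386075} = \frac{71458769689}{3937449908700}$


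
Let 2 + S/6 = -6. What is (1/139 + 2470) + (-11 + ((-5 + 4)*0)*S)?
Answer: 341802/139 ≈ 2459.0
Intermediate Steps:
S = -48 (S = -12 + 6*(-6) = -12 - 36 = -48)
(1/139 + 2470) + (-11 + ((-5 + 4)*0)*S) = (1/139 + 2470) + (-11 + ((-5 + 4)*0)*(-48)) = (1/139 + 2470) + (-11 - 1*0*(-48)) = 343331/139 + (-11 + 0*(-48)) = 343331/139 + (-11 + 0) = 343331/139 - 11 = 341802/139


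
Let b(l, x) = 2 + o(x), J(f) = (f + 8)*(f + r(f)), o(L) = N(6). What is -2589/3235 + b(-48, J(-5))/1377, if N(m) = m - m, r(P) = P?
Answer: -3558583/4454595 ≈ -0.79886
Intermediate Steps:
N(m) = 0
o(L) = 0
J(f) = 2*f*(8 + f) (J(f) = (f + 8)*(f + f) = (8 + f)*(2*f) = 2*f*(8 + f))
b(l, x) = 2 (b(l, x) = 2 + 0 = 2)
-2589/3235 + b(-48, J(-5))/1377 = -2589/3235 + 2/1377 = -3558583/4454595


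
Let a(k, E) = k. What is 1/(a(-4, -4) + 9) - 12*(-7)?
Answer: 421/5 ≈ 84.200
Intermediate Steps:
1/(a(-4, -4) + 9) - 12*(-7) = 1/(-4 + 9) - 12*(-7) = 1/5 + 84 = ⅕ + 84 = 421/5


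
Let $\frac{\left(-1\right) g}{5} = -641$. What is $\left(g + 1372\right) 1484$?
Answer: $6792268$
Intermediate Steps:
$g = 3205$ ($g = \left(-5\right) \left(-641\right) = 3205$)
$\left(g + 1372\right) 1484 = \left(3205 + 1372\right) 1484 = 4577 \cdot 1484 = 6792268$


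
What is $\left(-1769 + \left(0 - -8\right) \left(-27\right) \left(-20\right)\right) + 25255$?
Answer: $27806$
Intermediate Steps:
$\left(-1769 + \left(0 - -8\right) \left(-27\right) \left(-20\right)\right) + 25255 = \left(-1769 + \left(0 + 8\right) \left(-27\right) \left(-20\right)\right) + 25255 = \left(-1769 + 8 \left(-27\right) \left(-20\right)\right) + 25255 = \left(-1769 - -4320\right) + 25255 = \left(-1769 + 4320\right) + 25255 = 2551 + 25255 = 27806$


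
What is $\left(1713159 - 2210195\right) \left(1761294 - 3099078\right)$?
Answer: $664926808224$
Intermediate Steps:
$\left(1713159 - 2210195\right) \left(1761294 - 3099078\right) = \left(-497036\right) \left(-1337784\right) = 664926808224$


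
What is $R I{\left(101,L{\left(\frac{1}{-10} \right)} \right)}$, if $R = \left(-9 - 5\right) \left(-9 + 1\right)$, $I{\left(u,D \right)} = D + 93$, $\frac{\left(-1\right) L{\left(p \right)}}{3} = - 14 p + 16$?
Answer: $\frac{22848}{5} \approx 4569.6$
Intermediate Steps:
$L{\left(p \right)} = -48 + 42 p$ ($L{\left(p \right)} = - 3 \left(- 14 p + 16\right) = - 3 \left(16 - 14 p\right) = -48 + 42 p$)
$I{\left(u,D \right)} = 93 + D$
$R = 112$ ($R = \left(-14\right) \left(-8\right) = 112$)
$R I{\left(101,L{\left(\frac{1}{-10} \right)} \right)} = 112 \left(93 - \left(48 - \frac{42}{-10}\right)\right) = 112 \left(93 + \left(-48 + 42 \left(- \frac{1}{10}\right)\right)\right) = 112 \left(93 - \frac{261}{5}\right) = 112 \cdot \frac{204}{5} = \frac{22848}{5}$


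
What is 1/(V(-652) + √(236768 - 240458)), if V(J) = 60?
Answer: 2/243 - I*√410/2430 ≈ 0.0082304 - 0.0083327*I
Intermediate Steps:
1/(V(-652) + √(236768 - 240458)) = 1/(60 + √(236768 - 240458)) = 1/(60 + √(-3690)) = 1/(60 + 3*I*√410)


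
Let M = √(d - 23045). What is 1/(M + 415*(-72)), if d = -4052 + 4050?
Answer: -29880/892837447 - I*√23047/892837447 ≈ -3.3466e-5 - 1.7003e-7*I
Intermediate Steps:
d = -2
M = I*√23047 (M = √(-2 - 23045) = √(-23047) = I*√23047 ≈ 151.81*I)
1/(M + 415*(-72)) = 1/(I*√23047 + 415*(-72)) = 1/(I*√23047 - 29880) = 1/(-29880 + I*√23047)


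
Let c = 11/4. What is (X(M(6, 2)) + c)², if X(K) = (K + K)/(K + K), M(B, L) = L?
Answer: 225/16 ≈ 14.063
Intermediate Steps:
c = 11/4 (c = 11*(¼) = 11/4 ≈ 2.7500)
X(K) = 1 (X(K) = (2*K)/((2*K)) = (2*K)*(1/(2*K)) = 1)
(X(M(6, 2)) + c)² = (1 + 11/4)² = (15/4)² = 225/16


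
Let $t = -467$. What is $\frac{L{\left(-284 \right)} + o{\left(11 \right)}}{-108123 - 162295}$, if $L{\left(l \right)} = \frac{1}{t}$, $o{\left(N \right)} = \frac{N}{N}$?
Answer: $- \frac{233}{63142603} \approx -3.6901 \cdot 10^{-6}$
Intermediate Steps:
$o{\left(N \right)} = 1$
$L{\left(l \right)} = - \frac{1}{467}$ ($L{\left(l \right)} = \frac{1}{-467} = - \frac{1}{467}$)
$\frac{L{\left(-284 \right)} + o{\left(11 \right)}}{-108123 - 162295} = \frac{- \frac{1}{467} + 1}{-108123 - 162295} = \frac{466}{467 \left(-270418\right)} = \frac{466}{467} \left(- \frac{1}{270418}\right) = - \frac{233}{63142603}$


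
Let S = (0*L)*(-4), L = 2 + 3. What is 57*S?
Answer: 0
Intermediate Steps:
L = 5
S = 0 (S = (0*5)*(-4) = 0*(-4) = 0)
57*S = 57*0 = 0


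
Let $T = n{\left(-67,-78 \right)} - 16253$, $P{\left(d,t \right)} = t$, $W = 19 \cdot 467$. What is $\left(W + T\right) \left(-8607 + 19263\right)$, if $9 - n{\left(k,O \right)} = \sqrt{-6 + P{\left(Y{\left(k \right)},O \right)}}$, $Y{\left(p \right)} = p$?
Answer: $-78545376 - 21312 i \sqrt{21} \approx -7.8545 \cdot 10^{7} - 97664.0 i$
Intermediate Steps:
$W = 8873$
$n{\left(k,O \right)} = 9 - \sqrt{-6 + O}$
$T = -16244 - 2 i \sqrt{21}$ ($T = \left(9 - \sqrt{-6 - 78}\right) - 16253 = \left(9 - \sqrt{-84}\right) - 16253 = \left(9 - 2 i \sqrt{21}\right) - 16253 = -16244 - 2 i \sqrt{21} \approx -16244.0 - 9.1651 i$)
$\left(W + T\right) \left(-8607 + 19263\right) = \left(8873 - \left(16244 + 2 i \sqrt{21}\right)\right) \left(-8607 + 19263\right) = \left(-7371 - 2 i \sqrt{21}\right) 10656 = -78545376 - 21312 i \sqrt{21}$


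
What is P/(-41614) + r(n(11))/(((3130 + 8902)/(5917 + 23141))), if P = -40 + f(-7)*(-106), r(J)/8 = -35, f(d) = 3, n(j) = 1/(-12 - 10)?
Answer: -10580536997/15646864 ≈ -676.21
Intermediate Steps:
n(j) = -1/22 (n(j) = 1/(-22) = -1/22)
r(J) = -280 (r(J) = 8*(-35) = -280)
P = -358 (P = -40 + 3*(-106) = -40 - 318 = -358)
P/(-41614) + r(n(11))/(((3130 + 8902)/(5917 + 23141))) = -358/(-41614) - 280*(5917 + 23141)/(3130 + 8902) = -358*(-1/41614) - 280/(12032/29058) = 179/20807 - 280/(12032*(1/29058)) = 179/20807 - 280/6016/14529 = 179/20807 - 280*14529/6016 = 179/20807 - 508515/752 = -10580536997/15646864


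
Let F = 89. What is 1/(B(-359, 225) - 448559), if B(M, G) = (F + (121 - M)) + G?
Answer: -1/447765 ≈ -2.2333e-6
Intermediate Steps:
B(M, G) = 210 + G - M (B(M, G) = (89 + (121 - M)) + G = (210 - M) + G = 210 + G - M)
1/(B(-359, 225) - 448559) = 1/((210 + 225 - 1*(-359)) - 448559) = 1/((210 + 225 + 359) - 448559) = 1/(794 - 448559) = 1/(-447765) = -1/447765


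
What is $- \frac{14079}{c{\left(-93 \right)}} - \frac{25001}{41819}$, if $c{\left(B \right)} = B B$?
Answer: $- \frac{8655950}{3889167} \approx -2.2257$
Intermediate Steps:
$c{\left(B \right)} = B^{2}$
$- \frac{14079}{c{\left(-93 \right)}} - \frac{25001}{41819} = - \frac{14079}{\left(-93\right)^{2}} - \frac{25001}{41819} = - \frac{14079}{8649} - \frac{25001}{41819} = \left(-14079\right) \frac{1}{8649} - \frac{25001}{41819} = - \frac{4693}{2883} - \frac{25001}{41819} = - \frac{8655950}{3889167}$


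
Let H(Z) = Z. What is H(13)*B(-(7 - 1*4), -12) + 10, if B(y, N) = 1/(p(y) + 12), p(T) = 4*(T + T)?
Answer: 107/12 ≈ 8.9167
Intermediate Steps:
p(T) = 8*T (p(T) = 4*(2*T) = 8*T)
B(y, N) = 1/(12 + 8*y) (B(y, N) = 1/(8*y + 12) = 1/(12 + 8*y))
H(13)*B(-(7 - 1*4), -12) + 10 = 13*(1/(4*(3 + 2*(-(7 - 1*4))))) + 10 = 13*(1/(4*(3 + 2*(-(7 - 4))))) + 10 = 13*(1/(4*(3 + 2*(-1*3)))) + 10 = 13*(1/(4*(3 + 2*(-3)))) + 10 = 13*(1/(4*(3 - 6))) + 10 = 13*((¼)/(-3)) + 10 = 13*((¼)*(-⅓)) + 10 = 13*(-1/12) + 10 = -13/12 + 10 = 107/12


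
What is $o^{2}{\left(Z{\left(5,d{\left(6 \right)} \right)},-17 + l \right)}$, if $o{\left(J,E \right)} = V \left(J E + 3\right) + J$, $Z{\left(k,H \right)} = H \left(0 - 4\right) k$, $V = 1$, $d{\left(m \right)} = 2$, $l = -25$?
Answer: $2699449$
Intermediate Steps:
$Z{\left(k,H \right)} = - 4 H k$ ($Z{\left(k,H \right)} = H \left(0 - 4\right) k = H \left(-4\right) k = - 4 H k$)
$o{\left(J,E \right)} = 3 + J + E J$ ($o{\left(J,E \right)} = 1 \left(J E + 3\right) + J = 1 \left(E J + 3\right) + J = 1 \left(3 + E J\right) + J = \left(3 + E J\right) + J = 3 + J + E J$)
$o^{2}{\left(Z{\left(5,d{\left(6 \right)} \right)},-17 + l \right)} = \left(3 - 8 \cdot 5 + \left(-17 - 25\right) \left(\left(-4\right) 2 \cdot 5\right)\right)^{2} = \left(3 - 40 - -1680\right)^{2} = \left(3 - 40 + 1680\right)^{2} = 1643^{2} = 2699449$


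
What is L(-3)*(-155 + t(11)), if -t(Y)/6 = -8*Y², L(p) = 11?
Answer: 62183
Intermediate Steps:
t(Y) = 48*Y² (t(Y) = -(-48)*Y² = 48*Y²)
L(-3)*(-155 + t(11)) = 11*(-155 + 48*11²) = 11*(-155 + 48*121) = 11*(-155 + 5808) = 11*5653 = 62183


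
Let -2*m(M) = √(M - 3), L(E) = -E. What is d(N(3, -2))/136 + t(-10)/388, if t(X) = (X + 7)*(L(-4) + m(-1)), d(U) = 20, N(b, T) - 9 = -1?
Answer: 383/3298 + 3*I/388 ≈ 0.11613 + 0.007732*I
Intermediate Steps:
N(b, T) = 8 (N(b, T) = 9 - 1 = 8)
m(M) = -√(-3 + M)/2 (m(M) = -√(M - 3)/2 = -√(-3 + M)/2)
t(X) = (4 - I)*(7 + X) (t(X) = (X + 7)*(-1*(-4) - √(-3 - 1)/2) = (7 + X)*(4 - I) = (4 - I)*(7 + X))
d(N(3, -2))/136 + t(-10)/388 = 20/136 + (28 - 7*I - 10*(4 - I))/388 = 20*(1/136) + (28 - 7*I + (-40 + 10*I))*(1/388) = 5/34 + (-12 + 3*I)*(1/388) = 5/34 + (-3/97 + 3*I/388) = 383/3298 + 3*I/388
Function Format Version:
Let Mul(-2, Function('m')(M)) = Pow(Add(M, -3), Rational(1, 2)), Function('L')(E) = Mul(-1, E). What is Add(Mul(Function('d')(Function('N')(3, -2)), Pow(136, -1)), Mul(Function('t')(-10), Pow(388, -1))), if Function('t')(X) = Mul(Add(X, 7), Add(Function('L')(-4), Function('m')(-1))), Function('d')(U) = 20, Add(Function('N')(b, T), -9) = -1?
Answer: Add(Rational(383, 3298), Mul(Rational(3, 388), I)) ≈ Add(0.11613, Mul(0.0077320, I))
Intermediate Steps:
Function('N')(b, T) = 8 (Function('N')(b, T) = Add(9, -1) = 8)
Function('m')(M) = Mul(Rational(-1, 2), Pow(Add(-3, M), Rational(1, 2))) (Function('m')(M) = Mul(Rational(-1, 2), Pow(Add(M, -3), Rational(1, 2))) = Mul(Rational(-1, 2), Pow(Add(-3, M), Rational(1, 2))))
Function('t')(X) = Mul(Add(4, Mul(-1, I)), Add(7, X)) (Function('t')(X) = Mul(Add(X, 7), Add(Mul(-1, -4), Mul(Rational(-1, 2), Pow(Add(-3, -1), Rational(1, 2))))) = Mul(Add(7, X), Add(4, Mul(Rational(-1, 2), Pow(-4, Rational(1, 2))))) = Mul(Add(7, X), Add(4, Mul(Rational(-1, 2), Mul(2, I)))) = Mul(Add(7, X), Add(4, Mul(-1, I))) = Mul(Add(4, Mul(-1, I)), Add(7, X)))
Add(Mul(Function('d')(Function('N')(3, -2)), Pow(136, -1)), Mul(Function('t')(-10), Pow(388, -1))) = Add(Mul(20, Pow(136, -1)), Mul(Add(28, Mul(-7, I), Mul(-10, Add(4, Mul(-1, I)))), Pow(388, -1))) = Add(Mul(20, Rational(1, 136)), Mul(Add(28, Mul(-7, I), Add(-40, Mul(10, I))), Rational(1, 388))) = Add(Rational(5, 34), Mul(Add(-12, Mul(3, I)), Rational(1, 388))) = Add(Rational(5, 34), Add(Rational(-3, 97), Mul(Rational(3, 388), I))) = Add(Rational(383, 3298), Mul(Rational(3, 388), I))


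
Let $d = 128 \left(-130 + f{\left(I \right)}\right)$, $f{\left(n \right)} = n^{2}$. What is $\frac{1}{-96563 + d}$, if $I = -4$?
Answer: $- \frac{1}{111155} \approx -8.9964 \cdot 10^{-6}$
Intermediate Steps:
$d = -14592$ ($d = 128 \left(-130 + \left(-4\right)^{2}\right) = 128 \left(-130 + 16\right) = 128 \left(-114\right) = -14592$)
$\frac{1}{-96563 + d} = \frac{1}{-96563 - 14592} = \frac{1}{-111155} = - \frac{1}{111155}$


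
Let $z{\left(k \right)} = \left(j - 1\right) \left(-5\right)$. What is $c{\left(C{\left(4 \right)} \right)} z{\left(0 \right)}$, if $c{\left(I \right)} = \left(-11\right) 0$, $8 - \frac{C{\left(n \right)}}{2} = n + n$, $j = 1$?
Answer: $0$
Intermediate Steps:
$z{\left(k \right)} = 0$ ($z{\left(k \right)} = \left(1 - 1\right) \left(-5\right) = 0 \left(-5\right) = 0$)
$C{\left(n \right)} = 16 - 4 n$ ($C{\left(n \right)} = 16 - 2 \left(n + n\right) = 16 - 2 \cdot 2 n = 16 - 4 n$)
$c{\left(I \right)} = 0$
$c{\left(C{\left(4 \right)} \right)} z{\left(0 \right)} = 0 \cdot 0 = 0$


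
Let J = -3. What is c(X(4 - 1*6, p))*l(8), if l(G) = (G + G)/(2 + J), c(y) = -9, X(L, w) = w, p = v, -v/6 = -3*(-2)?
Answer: 144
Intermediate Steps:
v = -36 (v = -(-18)*(-2) = -6*6 = -36)
p = -36
l(G) = -2*G (l(G) = (G + G)/(2 - 3) = (2*G)/(-1) = (2*G)*(-1) = -2*G)
c(X(4 - 1*6, p))*l(8) = -(-18)*8 = -9*(-16) = 144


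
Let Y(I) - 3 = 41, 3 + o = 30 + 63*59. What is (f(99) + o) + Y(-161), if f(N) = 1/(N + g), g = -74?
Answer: 94701/25 ≈ 3788.0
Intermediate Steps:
o = 3744 (o = -3 + (30 + 63*59) = -3 + (30 + 3717) = -3 + 3747 = 3744)
f(N) = 1/(-74 + N) (f(N) = 1/(N - 74) = 1/(-74 + N))
Y(I) = 44 (Y(I) = 3 + 41 = 44)
(f(99) + o) + Y(-161) = (1/(-74 + 99) + 3744) + 44 = (1/25 + 3744) + 44 = 93601/25 + 44 = 94701/25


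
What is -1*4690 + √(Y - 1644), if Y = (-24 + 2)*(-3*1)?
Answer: -4690 + I*√1578 ≈ -4690.0 + 39.724*I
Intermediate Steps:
Y = 66 (Y = -22*(-3) = 66)
-1*4690 + √(Y - 1644) = -1*4690 + √(66 - 1644) = -4690 + √(-1578) = -4690 + I*√1578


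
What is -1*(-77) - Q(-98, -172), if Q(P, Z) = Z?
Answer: 249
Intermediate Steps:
-1*(-77) - Q(-98, -172) = -1*(-77) - 1*(-172) = 77 + 172 = 249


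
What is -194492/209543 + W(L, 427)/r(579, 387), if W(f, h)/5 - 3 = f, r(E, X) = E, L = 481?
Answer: 394483192/121325397 ≈ 3.2514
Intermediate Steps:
W(f, h) = 15 + 5*f
-194492/209543 + W(L, 427)/r(579, 387) = -194492/209543 + (15 + 5*481)/579 = -194492*1/209543 + (15 + 2405)*(1/579) = -194492/209543 + 2420*(1/579) = -194492/209543 + 2420/579 = 394483192/121325397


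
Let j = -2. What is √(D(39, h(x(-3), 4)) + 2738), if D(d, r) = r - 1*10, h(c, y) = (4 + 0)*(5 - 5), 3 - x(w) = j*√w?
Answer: 2*√682 ≈ 52.230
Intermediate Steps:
x(w) = 3 + 2*√w (x(w) = 3 - (-2)*√w = 3 + 2*√w)
h(c, y) = 0 (h(c, y) = 4*0 = 0)
D(d, r) = -10 + r (D(d, r) = r - 10 = -10 + r)
√(D(39, h(x(-3), 4)) + 2738) = √((-10 + 0) + 2738) = √(-10 + 2738) = √2728 = 2*√682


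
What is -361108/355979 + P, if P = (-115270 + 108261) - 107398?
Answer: -40726850561/355979 ≈ -1.1441e+5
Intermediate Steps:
P = -114407 (P = -7009 - 107398 = -114407)
-361108/355979 + P = -361108/355979 - 114407 = -40726850561/355979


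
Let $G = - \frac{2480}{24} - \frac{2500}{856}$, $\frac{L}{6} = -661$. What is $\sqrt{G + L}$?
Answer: $\frac{i \sqrt{1678436454}}{642} \approx 63.814 i$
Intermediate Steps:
$L = -3966$ ($L = 6 \left(-661\right) = -3966$)
$G = - \frac{68215}{642}$ ($G = \left(-2480\right) \frac{1}{24} - \frac{625}{214} = - \frac{310}{3} - \frac{625}{214} = - \frac{68215}{642} \approx -106.25$)
$\sqrt{G + L} = \sqrt{- \frac{68215}{642} - 3966} = \sqrt{- \frac{2614387}{642}} = \frac{i \sqrt{1678436454}}{642}$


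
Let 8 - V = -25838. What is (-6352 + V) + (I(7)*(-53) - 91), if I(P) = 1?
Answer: 19350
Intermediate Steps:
V = 25846 (V = 8 - 1*(-25838) = 8 + 25838 = 25846)
(-6352 + V) + (I(7)*(-53) - 91) = (-6352 + 25846) + (1*(-53) - 91) = 19494 + (-53 - 91) = 19494 - 144 = 19350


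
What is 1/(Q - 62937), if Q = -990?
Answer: -1/63927 ≈ -1.5643e-5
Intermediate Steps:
1/(Q - 62937) = 1/(-990 - 62937) = 1/(-63927) = -1/63927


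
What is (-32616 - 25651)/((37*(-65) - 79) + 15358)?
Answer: -58267/12874 ≈ -4.5259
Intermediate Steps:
(-32616 - 25651)/((37*(-65) - 79) + 15358) = -58267/((-2405 - 79) + 15358) = -58267/(-2484 + 15358) = -58267/12874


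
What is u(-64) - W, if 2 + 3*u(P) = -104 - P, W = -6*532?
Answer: 3178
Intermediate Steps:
W = -3192
u(P) = -106/3 - P/3 (u(P) = -⅔ + (-104 - P)/3 = -⅔ + (-104/3 - P/3) = -106/3 - P/3)
u(-64) - W = (-106/3 - ⅓*(-64)) - 1*(-3192) = (-106/3 + 64/3) + 3192 = -14 + 3192 = 3178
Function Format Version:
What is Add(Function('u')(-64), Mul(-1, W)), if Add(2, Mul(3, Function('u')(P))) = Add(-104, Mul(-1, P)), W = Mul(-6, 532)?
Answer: 3178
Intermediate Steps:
W = -3192
Function('u')(P) = Add(Rational(-106, 3), Mul(Rational(-1, 3), P)) (Function('u')(P) = Add(Rational(-2, 3), Mul(Rational(1, 3), Add(-104, Mul(-1, P)))) = Add(Rational(-2, 3), Add(Rational(-104, 3), Mul(Rational(-1, 3), P))) = Add(Rational(-106, 3), Mul(Rational(-1, 3), P)))
Add(Function('u')(-64), Mul(-1, W)) = Add(Add(Rational(-106, 3), Mul(Rational(-1, 3), -64)), Mul(-1, -3192)) = Add(Add(Rational(-106, 3), Rational(64, 3)), 3192) = Add(-14, 3192) = 3178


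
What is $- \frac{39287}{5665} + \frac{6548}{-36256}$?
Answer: $- \frac{322481}{45320} \approx -7.1156$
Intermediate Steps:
$- \frac{39287}{5665} + \frac{6548}{-36256} = \left(-39287\right) \frac{1}{5665} + 6548 \left(- \frac{1}{36256}\right) = - \frac{39287}{5665} - \frac{1637}{9064} = - \frac{322481}{45320}$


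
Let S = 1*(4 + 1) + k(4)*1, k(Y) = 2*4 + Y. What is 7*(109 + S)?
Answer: 882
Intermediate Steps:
k(Y) = 8 + Y
S = 17 (S = 1*(4 + 1) + (8 + 4)*1 = 1*5 + 12*1 = 5 + 12 = 17)
7*(109 + S) = 7*(109 + 17) = 7*126 = 882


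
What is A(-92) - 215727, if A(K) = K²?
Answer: -207263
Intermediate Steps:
A(-92) - 215727 = (-92)² - 215727 = 8464 - 215727 = -207263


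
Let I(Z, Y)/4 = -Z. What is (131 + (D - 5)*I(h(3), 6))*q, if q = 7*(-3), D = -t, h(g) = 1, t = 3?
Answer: -3423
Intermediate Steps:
D = -3 (D = -1*3 = -3)
I(Z, Y) = -4*Z (I(Z, Y) = 4*(-Z) = -4*Z)
q = -21
(131 + (D - 5)*I(h(3), 6))*q = (131 + (-3 - 5)*(-4*1))*(-21) = (131 - 8*(-4))*(-21) = (131 + 32)*(-21) = 163*(-21) = -3423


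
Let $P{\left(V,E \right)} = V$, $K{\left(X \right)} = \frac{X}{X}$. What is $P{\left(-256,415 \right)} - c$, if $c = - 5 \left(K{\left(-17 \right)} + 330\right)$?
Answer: $1399$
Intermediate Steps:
$K{\left(X \right)} = 1$
$c = -1655$ ($c = - 5 \left(1 + 330\right) = \left(-5\right) 331 = -1655$)
$P{\left(-256,415 \right)} - c = -256 - -1655 = -256 + 1655 = 1399$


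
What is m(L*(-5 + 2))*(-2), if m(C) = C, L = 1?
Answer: 6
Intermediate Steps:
m(L*(-5 + 2))*(-2) = (1*(-5 + 2))*(-2) = (1*(-3))*(-2) = -3*(-2) = 6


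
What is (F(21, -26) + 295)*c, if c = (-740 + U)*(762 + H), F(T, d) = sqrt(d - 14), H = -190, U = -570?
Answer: -221049400 - 1498640*I*sqrt(10) ≈ -2.2105e+8 - 4.7391e+6*I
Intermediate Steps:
F(T, d) = sqrt(-14 + d)
c = -749320 (c = (-740 - 570)*(762 - 190) = -1310*572 = -749320)
(F(21, -26) + 295)*c = (sqrt(-14 - 26) + 295)*(-749320) = (sqrt(-40) + 295)*(-749320) = (2*I*sqrt(10) + 295)*(-749320) = (295 + 2*I*sqrt(10))*(-749320) = -221049400 - 1498640*I*sqrt(10)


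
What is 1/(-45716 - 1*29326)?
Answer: -1/75042 ≈ -1.3326e-5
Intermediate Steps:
1/(-45716 - 1*29326) = 1/(-45716 - 29326) = 1/(-75042) = -1/75042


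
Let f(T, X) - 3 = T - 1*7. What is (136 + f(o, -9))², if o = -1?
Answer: 17161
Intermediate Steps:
f(T, X) = -4 + T (f(T, X) = 3 + (T - 1*7) = 3 + (T - 7) = 3 + (-7 + T) = -4 + T)
(136 + f(o, -9))² = (136 + (-4 - 1))² = (136 - 5)² = 131² = 17161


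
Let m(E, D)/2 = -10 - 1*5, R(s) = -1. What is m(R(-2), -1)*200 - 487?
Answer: -6487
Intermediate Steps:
m(E, D) = -30 (m(E, D) = 2*(-10 - 1*5) = 2*(-10 - 5) = 2*(-15) = -30)
m(R(-2), -1)*200 - 487 = -30*200 - 487 = -6000 - 487 = -6487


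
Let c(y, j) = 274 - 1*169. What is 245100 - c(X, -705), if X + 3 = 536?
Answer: 244995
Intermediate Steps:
X = 533 (X = -3 + 536 = 533)
c(y, j) = 105 (c(y, j) = 274 - 169 = 105)
245100 - c(X, -705) = 245100 - 1*105 = 245100 - 105 = 244995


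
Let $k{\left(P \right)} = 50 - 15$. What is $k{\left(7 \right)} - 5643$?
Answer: $-5608$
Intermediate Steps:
$k{\left(P \right)} = 35$
$k{\left(7 \right)} - 5643 = 35 - 5643 = -5608$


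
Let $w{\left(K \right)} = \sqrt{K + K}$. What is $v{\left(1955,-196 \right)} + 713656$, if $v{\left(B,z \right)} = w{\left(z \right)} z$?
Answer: $713656 - 2744 i \sqrt{2} \approx 7.1366 \cdot 10^{5} - 3880.6 i$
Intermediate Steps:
$w{\left(K \right)} = \sqrt{2} \sqrt{K}$ ($w{\left(K \right)} = \sqrt{2 K} = \sqrt{2} \sqrt{K}$)
$v{\left(B,z \right)} = \sqrt{2} z^{\frac{3}{2}}$ ($v{\left(B,z \right)} = \sqrt{2} \sqrt{z} z = \sqrt{2} z^{\frac{3}{2}}$)
$v{\left(1955,-196 \right)} + 713656 = \sqrt{2} \left(-196\right)^{\frac{3}{2}} + 713656 = \sqrt{2} \left(- 2744 i\right) + 713656 = - 2744 i \sqrt{2} + 713656 = 713656 - 2744 i \sqrt{2}$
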